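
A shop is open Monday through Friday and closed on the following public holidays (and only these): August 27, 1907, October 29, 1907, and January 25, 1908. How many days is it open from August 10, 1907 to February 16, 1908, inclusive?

August 10, 1907 is a Saturday.
That's 191 days from start to end, counting both.
191 = 7 × 27 + 2, so there are 27 full weeks plus 2 extra days.
Each full week contributes 5 weekdays (Mon–Fri): 27 × 5 = 135.
The 2 extra days are Sat, Sun — none qualify.
Total: 135 + 0 = 135.
Holidays: August 27, 1907 (Tue); October 29, 1907 (Tue); January 25, 1908 (Sat).
2 of the 3 holidays fall on weekdays; the rest are weekends and were already excluded.
Business days: 135 − 2 = 133.

133 working days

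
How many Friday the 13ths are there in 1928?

3

The 13th falls on a Friday when the month's 13th has weekday Fri.
Jan 13 is Fri ✓; Feb 13 is Mon; Mar 13 is Tue; Apr 13 is Fri ✓; May 13 is Sun; Jun 13 is Wed; Jul 13 is Fri ✓; Aug 13 is Mon; Sep 13 is Thu; Oct 13 is Sat; Nov 13 is Tue; Dec 13 is Thu.
Friday the 13ths: Jan, Apr, Jul.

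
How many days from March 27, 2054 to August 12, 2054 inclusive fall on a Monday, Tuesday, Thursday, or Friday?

79

March 27, 2054 is a Friday.
The range spans 139 days (inclusive of both endpoints).
139 = 7 × 19 + 6, so there are 19 full weeks plus 6 extra days.
Each full week contributes 4 days from the set (Mon, Tue, Thu, Fri): 19 × 4 = 76.
The 6 extra days are Friday, Saturday, Sunday, Monday, Tuesday, Wednesday — 3 of them qualify.
Total: 76 + 3 = 79.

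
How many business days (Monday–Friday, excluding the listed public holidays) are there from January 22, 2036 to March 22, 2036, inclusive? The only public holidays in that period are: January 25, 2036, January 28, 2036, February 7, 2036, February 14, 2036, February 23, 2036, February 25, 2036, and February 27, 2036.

January 22, 2036 is a Tuesday.
That's 61 days from start to end, counting both.
61 = 7 × 8 + 5, so there are 8 full weeks plus 5 extra days.
Each full week contributes 5 weekdays (Mon–Fri): 8 × 5 = 40.
The 5 extra days are Tue, Wed, Thu, Fri, Sat — 4 of them qualify.
Total: 40 + 4 = 44.
Holidays: January 25, 2036 (Fri); January 28, 2036 (Mon); February 7, 2036 (Thu); February 14, 2036 (Thu); February 23, 2036 (Sat); February 25, 2036 (Mon); February 27, 2036 (Wed).
6 of the 7 holidays fall on weekdays; the rest are weekends and were already excluded.
Business days: 44 − 6 = 38.

38 business days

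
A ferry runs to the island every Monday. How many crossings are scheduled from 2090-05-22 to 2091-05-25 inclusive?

53

2090-05-22 is a Monday.
The range spans 369 days (inclusive of both endpoints).
369 = 7 × 52 + 5, so there are 52 full weeks plus 5 extra days.
Each full week contributes one Monday: 52 so far.
The 5 extra days are Monday, Tuesday, Wednesday, Thursday, Friday — 1 of them qualifies.
Total: 52 + 1 = 53.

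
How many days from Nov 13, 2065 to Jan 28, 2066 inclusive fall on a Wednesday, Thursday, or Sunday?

33

Nov 13, 2065 is a Friday.
From Nov 13, 2065 to Jan 28, 2066 is 77 days inclusive.
77 = 7 × 11, so the span is exactly 11 full weeks.
Each full week contributes 3 days from the set (Wed, Thu, Sun): 11 × 3 = 33.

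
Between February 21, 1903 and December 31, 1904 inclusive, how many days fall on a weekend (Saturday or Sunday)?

February 21, 1903 is a Saturday.
The range spans 680 days (inclusive of both endpoints).
680 = 7 × 97 + 1, so there are 97 full weeks plus 1 extra day.
Each full week contributes 2 weekend days (Sat, Sun): 97 × 2 = 194.
The 1 extra day is Sat — 1 of them qualifies.
Total: 194 + 1 = 195.

195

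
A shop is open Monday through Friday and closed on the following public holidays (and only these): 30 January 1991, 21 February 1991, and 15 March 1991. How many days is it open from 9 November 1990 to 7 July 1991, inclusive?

9 November 1990 is a Friday.
The range spans 241 days (inclusive of both endpoints).
241 = 7 × 34 + 3, so there are 34 full weeks plus 3 extra days.
Each full week contributes 5 weekdays (Mon–Fri): 34 × 5 = 170.
The 3 extra days are Fri, Sat, Sun — 1 of them qualifies.
Total: 170 + 1 = 171.
Holidays: 30 January 1991 (Wed); 21 February 1991 (Thu); 15 March 1991 (Fri).
All 3 holidays fall on weekdays, so subtract 3.
Business days: 171 − 3 = 168.

168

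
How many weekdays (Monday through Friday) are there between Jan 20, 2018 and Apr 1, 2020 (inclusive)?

Jan 20, 2018 is a Saturday.
The range spans 803 days (inclusive of both endpoints).
803 = 7 × 114 + 5, so there are 114 full weeks plus 5 extra days.
Each full week contributes 5 weekdays (Mon–Fri): 114 × 5 = 570.
The 5 extra days are Sat, Sun, Mon, Tue, Wed — 3 of them qualify.
Total: 570 + 3 = 573.

573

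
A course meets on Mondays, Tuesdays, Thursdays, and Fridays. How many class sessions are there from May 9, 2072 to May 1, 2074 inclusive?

414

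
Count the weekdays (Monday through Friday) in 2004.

262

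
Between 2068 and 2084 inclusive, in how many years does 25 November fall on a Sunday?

2

Day of week of November 25 in each year:
2068: Sun ✓, 2069: Mon, 2070: Tue, 2071: Wed, 2072: Fri, 2073: Sat, 2074: Sun ✓, 2075: Mon, 2076: Wed, 2077: Thu, 2078: Fri, 2079: Sat, 2080: Mon, 2081: Tue, 2082: Wed, 2083: Thu, 2084: Sat
Sundays: 2068, 2074.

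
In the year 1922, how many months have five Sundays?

A month has five Sundays exactly when Sunday falls within its first (length − 28) days.
Jan: 31 days, starts Sun → 5 of Sun, Mon, Tue ✓
Feb: 28 days, starts Wed → 5 of (none)
Mar: 31 days, starts Wed → 5 of Wed, Thu, Fri
Apr: 30 days, starts Sat → 5 of Sat, Sun ✓
May: 31 days, starts Mon → 5 of Mon, Tue, Wed
Jun: 30 days, starts Thu → 5 of Thu, Fri
Jul: 31 days, starts Sat → 5 of Sat, Sun, Mon ✓
Aug: 31 days, starts Tue → 5 of Tue, Wed, Thu
Sep: 30 days, starts Fri → 5 of Fri, Sat
Oct: 31 days, starts Sun → 5 of Sun, Mon, Tue ✓
Nov: 30 days, starts Wed → 5 of Wed, Thu
Dec: 31 days, starts Fri → 5 of Fri, Sat, Sun ✓
Months with five Sundays: Jan, Apr, Jul, Oct, Dec.

5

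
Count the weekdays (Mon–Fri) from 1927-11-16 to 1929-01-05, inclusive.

298

1927-11-16 is a Wednesday.
That's 417 days from start to end, counting both.
417 = 7 × 59 + 4, so there are 59 full weeks plus 4 extra days.
Each full week contributes 5 weekdays (Mon–Fri): 59 × 5 = 295.
The 4 extra days are Wednesday, Thursday, Friday, Saturday — 3 of them qualify.
Total: 295 + 3 = 298.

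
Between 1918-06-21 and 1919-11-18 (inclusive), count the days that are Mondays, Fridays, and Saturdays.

222

1918-06-21 is a Friday.
That's 516 days from start to end, counting both.
516 = 7 × 73 + 5, so there are 73 full weeks plus 5 extra days.
Each full week contributes 3 days from the set (Mon, Fri, Sat): 73 × 3 = 219.
The 5 extra days are Friday, Saturday, Sunday, Monday, Tuesday — 3 of them qualify.
Total: 219 + 3 = 222.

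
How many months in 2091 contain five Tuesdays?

A month has five Tuesdays exactly when Tuesday falls within its first (length − 28) days.
Jan: 31 days, starts Mon → 5 of Mon, Tue, Wed ✓
Feb: 28 days, starts Thu → 5 of (none)
Mar: 31 days, starts Thu → 5 of Thu, Fri, Sat
Apr: 30 days, starts Sun → 5 of Sun, Mon
May: 31 days, starts Tue → 5 of Tue, Wed, Thu ✓
Jun: 30 days, starts Fri → 5 of Fri, Sat
Jul: 31 days, starts Sun → 5 of Sun, Mon, Tue ✓
Aug: 31 days, starts Wed → 5 of Wed, Thu, Fri
Sep: 30 days, starts Sat → 5 of Sat, Sun
Oct: 31 days, starts Mon → 5 of Mon, Tue, Wed ✓
Nov: 30 days, starts Thu → 5 of Thu, Fri
Dec: 31 days, starts Sat → 5 of Sat, Sun, Mon
Months with five Tuesdays: Jan, May, Jul, Oct.

4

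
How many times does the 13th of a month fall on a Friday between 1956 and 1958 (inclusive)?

Friday-the-13ths by year:
1956: Jan, Apr, Jul
1957: Sep, Dec
1958: Jun

6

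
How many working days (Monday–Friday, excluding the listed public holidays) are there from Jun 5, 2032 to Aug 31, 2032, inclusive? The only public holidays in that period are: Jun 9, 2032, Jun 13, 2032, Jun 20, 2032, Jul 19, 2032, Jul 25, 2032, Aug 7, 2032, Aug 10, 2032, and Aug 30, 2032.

58 working days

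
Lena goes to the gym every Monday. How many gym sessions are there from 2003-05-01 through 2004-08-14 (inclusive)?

67

2003-05-01 is a Thursday.
The range spans 472 days (inclusive of both endpoints).
472 = 7 × 67 + 3, so there are 67 full weeks plus 3 extra days.
Each full week contributes one Monday: 67 so far.
The 3 extra days are Thursday, Friday, Saturday — none qualify.
Total: 67 + 0 = 67.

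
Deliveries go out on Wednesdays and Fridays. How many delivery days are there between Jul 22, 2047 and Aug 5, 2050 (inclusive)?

318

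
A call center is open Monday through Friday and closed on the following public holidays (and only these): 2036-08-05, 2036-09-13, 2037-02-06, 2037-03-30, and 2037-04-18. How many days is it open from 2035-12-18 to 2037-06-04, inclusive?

2035-12-18 is a Tuesday.
That's 535 days from start to end, counting both.
535 = 7 × 76 + 3, so there are 76 full weeks plus 3 extra days.
Each full week contributes 5 weekdays (Mon–Fri): 76 × 5 = 380.
The 3 extra days are Tuesday, Wednesday, Thursday — 3 of them qualify.
Total: 380 + 3 = 383.
Holidays: 2036-08-05 (Tue); 2036-09-13 (Sat); 2037-02-06 (Fri); 2037-03-30 (Mon); 2037-04-18 (Sat).
3 of the 5 holidays fall on weekdays; the rest are weekends and were already excluded.
Business days: 383 − 3 = 380.

380 business days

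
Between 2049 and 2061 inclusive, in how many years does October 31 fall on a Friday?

2

Day of week of October 31 in each year:
2049: Sun, 2050: Mon, 2051: Tue, 2052: Thu, 2053: Fri ✓, 2054: Sat, 2055: Sun, 2056: Tue, 2057: Wed, 2058: Thu, 2059: Fri ✓, 2060: Sun, 2061: Mon
Fridays: 2053, 2059.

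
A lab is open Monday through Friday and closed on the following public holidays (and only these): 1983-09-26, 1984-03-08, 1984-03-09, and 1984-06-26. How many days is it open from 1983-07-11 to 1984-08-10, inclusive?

281

1983-07-11 is a Monday.
That's 397 days from start to end, counting both.
397 = 7 × 56 + 5, so there are 56 full weeks plus 5 extra days.
Each full week contributes 5 weekdays (Mon–Fri): 56 × 5 = 280.
The 5 extra days are Mon, Tue, Wed, Thu, Fri — 5 of them qualify.
Total: 280 + 5 = 285.
Holidays: 1983-09-26 (Mon); 1984-03-08 (Thu); 1984-03-09 (Fri); 1984-06-26 (Tue).
All 4 holidays fall on weekdays, so subtract 4.
Business days: 285 − 4 = 281.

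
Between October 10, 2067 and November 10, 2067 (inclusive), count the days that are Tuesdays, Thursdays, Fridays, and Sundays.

18

October 10, 2067 is a Monday.
The range spans 32 days (inclusive of both endpoints).
32 = 7 × 4 + 4, so there are 4 full weeks plus 4 extra days.
Each full week contributes 4 days from the set (Tue, Thu, Fri, Sun): 4 × 4 = 16.
The 4 extra days are Monday, Tuesday, Wednesday, Thursday — 2 of them qualify.
Total: 16 + 2 = 18.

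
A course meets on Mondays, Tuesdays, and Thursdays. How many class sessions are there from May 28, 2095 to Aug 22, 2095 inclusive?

37

May 28, 2095 is a Saturday.
From May 28, 2095 to Aug 22, 2095 is 87 days inclusive.
87 = 7 × 12 + 3, so there are 12 full weeks plus 3 extra days.
Each full week contributes 3 days from the set (Mon, Tue, Thu): 12 × 3 = 36.
The 3 extra days are Saturday, Sunday, Monday — 1 of them qualifies.
Total: 36 + 1 = 37.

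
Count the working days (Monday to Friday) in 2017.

260

Jan 1, 2017 is a Sunday.
The range spans 365 days (inclusive of both endpoints).
365 = 7 × 52 + 1, so there are 52 full weeks plus 1 extra day.
Each full week contributes 5 weekdays (Mon–Fri): 52 × 5 = 260.
The 1 extra day is Sun — none qualify.
Total: 260 + 0 = 260.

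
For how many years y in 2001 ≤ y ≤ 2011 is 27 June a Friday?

Day of week of June 27 in each year:
2001: Wed, 2002: Thu, 2003: Fri ✓, 2004: Sun, 2005: Mon, 2006: Tue, 2007: Wed, 2008: Fri ✓, 2009: Sat, 2010: Sun, 2011: Mon
Fridays: 2003, 2008.

2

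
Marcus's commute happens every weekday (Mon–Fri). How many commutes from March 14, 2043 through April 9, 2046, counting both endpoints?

801

March 14, 2043 is a Saturday.
From March 14, 2043 to April 9, 2046 is 1123 days inclusive.
1123 = 7 × 160 + 3, so there are 160 full weeks plus 3 extra days.
Each full week contributes 5 weekdays (Mon–Fri): 160 × 5 = 800.
The 3 extra days are Sat, Sun, Mon — 1 of them qualifies.
Total: 800 + 1 = 801.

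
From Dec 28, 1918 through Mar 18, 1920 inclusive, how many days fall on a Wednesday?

Dec 28, 1918 is a Saturday.
From Dec 28, 1918 to Mar 18, 1920 is 447 days inclusive.
447 = 7 × 63 + 6, so there are 63 full weeks plus 6 extra days.
Each full week contributes one Wednesday: 63 so far.
The 6 extra days are Saturday, Sunday, Monday, Tuesday, Wednesday, Thursday — 1 of them qualifies.
Total: 63 + 1 = 64.

64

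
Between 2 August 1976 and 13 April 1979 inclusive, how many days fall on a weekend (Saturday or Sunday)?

280

2 August 1976 is a Monday.
The range spans 985 days (inclusive of both endpoints).
985 = 7 × 140 + 5, so there are 140 full weeks plus 5 extra days.
Each full week contributes 2 weekend days (Sat, Sun): 140 × 2 = 280.
The 5 extra days are Monday, Tuesday, Wednesday, Thursday, Friday — none qualify.
Total: 280 + 0 = 280.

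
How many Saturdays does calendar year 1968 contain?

52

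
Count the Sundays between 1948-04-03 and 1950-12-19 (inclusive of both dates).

1948-04-03 is a Saturday.
From 1948-04-03 to 1950-12-19 is 991 days inclusive.
991 = 7 × 141 + 4, so there are 141 full weeks plus 4 extra days.
Each full week contributes one Sunday: 141 so far.
The 4 extra days are Sat, Sun, Mon, Tue — 1 of them qualifies.
Total: 141 + 1 = 142.

142 Sundays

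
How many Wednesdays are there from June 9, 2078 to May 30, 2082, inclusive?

June 9, 2078 is a Thursday.
That's 1452 days from start to end, counting both.
1452 = 7 × 207 + 3, so there are 207 full weeks plus 3 extra days.
Each full week contributes one Wednesday: 207 so far.
The 3 extra days are Thursday, Friday, Saturday — none qualify.
Total: 207 + 0 = 207.

207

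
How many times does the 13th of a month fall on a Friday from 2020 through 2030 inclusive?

18

Friday-the-13ths by year:
2020: Mar, Nov
2021: Aug
2022: May
2023: Jan, Oct
2024: Sep, Dec
2025: Jun
2026: Feb, Mar, Nov
2027: Aug
2028: Oct
2029: Apr, Jul
2030: Sep, Dec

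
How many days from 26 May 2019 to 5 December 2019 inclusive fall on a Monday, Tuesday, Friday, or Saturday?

26 May 2019 is a Sunday.
From 26 May 2019 to 5 December 2019 is 194 days inclusive.
194 = 7 × 27 + 5, so there are 27 full weeks plus 5 extra days.
Each full week contributes 4 days from the set (Mon, Tue, Fri, Sat): 27 × 4 = 108.
The 5 extra days are Sun, Mon, Tue, Wed, Thu — 2 of them qualify.
Total: 108 + 2 = 110.

110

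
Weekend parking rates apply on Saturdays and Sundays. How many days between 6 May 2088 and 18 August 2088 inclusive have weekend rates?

6 May 2088 is a Thursday.
The range spans 105 days (inclusive of both endpoints).
105 = 7 × 15, so the span is exactly 15 full weeks.
Each full week contributes 2 weekend days (Sat, Sun): 15 × 2 = 30.
Total: 30.

30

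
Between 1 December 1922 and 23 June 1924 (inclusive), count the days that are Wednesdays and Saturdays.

1 December 1922 is a Friday.
The range spans 571 days (inclusive of both endpoints).
571 = 7 × 81 + 4, so there are 81 full weeks plus 4 extra days.
Each full week contributes 2 days from the set (Wed, Sat): 81 × 2 = 162.
The 4 extra days are Fri, Sat, Sun, Mon — 1 of them qualifies.
Total: 162 + 1 = 163.

163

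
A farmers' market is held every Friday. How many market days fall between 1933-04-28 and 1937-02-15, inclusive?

199

1933-04-28 is a Friday.
That's 1390 days from start to end, counting both.
1390 = 7 × 198 + 4, so there are 198 full weeks plus 4 extra days.
Each full week contributes one Friday: 198 so far.
The 4 extra days are Friday, Saturday, Sunday, Monday — 1 of them qualifies.
Total: 198 + 1 = 199.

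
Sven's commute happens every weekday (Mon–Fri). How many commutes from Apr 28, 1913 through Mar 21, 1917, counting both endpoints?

Apr 28, 1913 is a Monday.
That's 1424 days from start to end, counting both.
1424 = 7 × 203 + 3, so there are 203 full weeks plus 3 extra days.
Each full week contributes 5 weekdays (Mon–Fri): 203 × 5 = 1015.
The 3 extra days are Monday, Tuesday, Wednesday — 3 of them qualify.
Total: 1015 + 3 = 1018.

1018 weekdays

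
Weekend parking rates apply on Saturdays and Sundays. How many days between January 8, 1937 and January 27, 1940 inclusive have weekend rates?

319

January 8, 1937 is a Friday.
From January 8, 1937 to January 27, 1940 is 1115 days inclusive.
1115 = 7 × 159 + 2, so there are 159 full weeks plus 2 extra days.
Each full week contributes 2 weekend days (Sat, Sun): 159 × 2 = 318.
The 2 extra days are Friday, Saturday — 1 of them qualifies.
Total: 318 + 1 = 319.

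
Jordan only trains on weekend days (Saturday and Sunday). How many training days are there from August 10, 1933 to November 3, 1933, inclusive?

24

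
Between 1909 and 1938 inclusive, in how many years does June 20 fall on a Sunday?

Day of week of June 20 in each year:
1909: Sun ✓, 1910: Mon, 1911: Tue, 1912: Thu, 1913: Fri, 1914: Sat, 1915: Sun ✓, 1916: Tue, 1917: Wed, 1918: Thu, 1919: Fri, 1920: Sun ✓, 1921: Mon, 1922: Tue, 1923: Wed, 1924: Fri, 1925: Sat, 1926: Sun ✓, 1927: Mon, 1928: Wed, 1929: Thu, 1930: Fri, 1931: Sat, 1932: Mon, 1933: Tue, 1934: Wed, 1935: Thu, 1936: Sat, 1937: Sun ✓, 1938: Mon
Sundays: 1909, 1915, 1920, 1926, 1937.

5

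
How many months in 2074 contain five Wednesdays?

4

A month has five Wednesdays exactly when Wednesday falls within its first (length − 28) days.
Jan: 31 days, starts Mon → 5 of Mon, Tue, Wed ✓
Feb: 28 days, starts Thu → 5 of (none)
Mar: 31 days, starts Thu → 5 of Thu, Fri, Sat
Apr: 30 days, starts Sun → 5 of Sun, Mon
May: 31 days, starts Tue → 5 of Tue, Wed, Thu ✓
Jun: 30 days, starts Fri → 5 of Fri, Sat
Jul: 31 days, starts Sun → 5 of Sun, Mon, Tue
Aug: 31 days, starts Wed → 5 of Wed, Thu, Fri ✓
Sep: 30 days, starts Sat → 5 of Sat, Sun
Oct: 31 days, starts Mon → 5 of Mon, Tue, Wed ✓
Nov: 30 days, starts Thu → 5 of Thu, Fri
Dec: 31 days, starts Sat → 5 of Sat, Sun, Mon
Months with five Wednesdays: Jan, May, Aug, Oct.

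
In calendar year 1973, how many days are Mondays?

53

Jan 1, 1973 is a Monday.
That's 365 days from start to end, counting both.
365 = 7 × 52 + 1, so there are 52 full weeks plus 1 extra day.
Each full week contributes one Monday: 52 so far.
The 1 extra day is Mon — 1 of them qualifies.
Total: 52 + 1 = 53.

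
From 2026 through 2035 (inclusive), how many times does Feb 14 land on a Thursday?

Day of week of February 14 in each year:
2026: Sat, 2027: Sun, 2028: Mon, 2029: Wed, 2030: Thu ✓, 2031: Fri, 2032: Sat, 2033: Mon, 2034: Tue, 2035: Wed
Thursdays: 2030.

1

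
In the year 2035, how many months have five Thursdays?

4

A month has five Thursdays exactly when Thursday falls within its first (length − 28) days.
Jan: 31 days, starts Mon → 5 of Mon, Tue, Wed
Feb: 28 days, starts Thu → 5 of (none)
Mar: 31 days, starts Thu → 5 of Thu, Fri, Sat ✓
Apr: 30 days, starts Sun → 5 of Sun, Mon
May: 31 days, starts Tue → 5 of Tue, Wed, Thu ✓
Jun: 30 days, starts Fri → 5 of Fri, Sat
Jul: 31 days, starts Sun → 5 of Sun, Mon, Tue
Aug: 31 days, starts Wed → 5 of Wed, Thu, Fri ✓
Sep: 30 days, starts Sat → 5 of Sat, Sun
Oct: 31 days, starts Mon → 5 of Mon, Tue, Wed
Nov: 30 days, starts Thu → 5 of Thu, Fri ✓
Dec: 31 days, starts Sat → 5 of Sat, Sun, Mon
Months with five Thursdays: Mar, May, Aug, Nov.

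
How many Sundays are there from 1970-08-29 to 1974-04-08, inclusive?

1970-08-29 is a Saturday.
The range spans 1319 days (inclusive of both endpoints).
1319 = 7 × 188 + 3, so there are 188 full weeks plus 3 extra days.
Each full week contributes one Sunday: 188 so far.
The 3 extra days are Sat, Sun, Mon — 1 of them qualifies.
Total: 188 + 1 = 189.

189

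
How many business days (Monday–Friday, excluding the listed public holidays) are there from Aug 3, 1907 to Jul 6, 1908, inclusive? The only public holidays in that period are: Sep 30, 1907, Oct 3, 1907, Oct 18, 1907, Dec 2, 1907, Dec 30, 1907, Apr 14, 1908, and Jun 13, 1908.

Aug 3, 1907 is a Saturday.
That's 339 days from start to end, counting both.
339 = 7 × 48 + 3, so there are 48 full weeks plus 3 extra days.
Each full week contributes 5 weekdays (Mon–Fri): 48 × 5 = 240.
The 3 extra days are Saturday, Sunday, Monday — 1 of them qualifies.
Total: 240 + 1 = 241.
Holidays: Sep 30, 1907 (Mon); Oct 3, 1907 (Thu); Oct 18, 1907 (Fri); Dec 2, 1907 (Mon); Dec 30, 1907 (Mon); Apr 14, 1908 (Tue); Jun 13, 1908 (Sat).
6 of the 7 holidays fall on weekdays; the rest are weekends and were already excluded.
Business days: 241 − 6 = 235.

235 business days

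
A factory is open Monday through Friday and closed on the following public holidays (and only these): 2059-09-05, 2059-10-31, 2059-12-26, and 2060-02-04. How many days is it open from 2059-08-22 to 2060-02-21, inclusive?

127 working days

2059-08-22 is a Friday.
From 2059-08-22 to 2060-02-21 is 184 days inclusive.
184 = 7 × 26 + 2, so there are 26 full weeks plus 2 extra days.
Each full week contributes 5 weekdays (Mon–Fri): 26 × 5 = 130.
The 2 extra days are Friday, Saturday — 1 of them qualifies.
Total: 130 + 1 = 131.
Holidays: 2059-09-05 (Fri); 2059-10-31 (Fri); 2059-12-26 (Fri); 2060-02-04 (Wed).
All 4 holidays fall on weekdays, so subtract 4.
Business days: 131 − 4 = 127.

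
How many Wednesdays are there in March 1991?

4

1991-03-01 is a Friday.
The range spans 31 days (inclusive of both endpoints).
31 = 7 × 4 + 3, so there are 4 full weeks plus 3 extra days.
Each full week contributes one Wednesday: 4 so far.
The 3 extra days are Friday, Saturday, Sunday — none qualify.
Total: 4 + 0 = 4.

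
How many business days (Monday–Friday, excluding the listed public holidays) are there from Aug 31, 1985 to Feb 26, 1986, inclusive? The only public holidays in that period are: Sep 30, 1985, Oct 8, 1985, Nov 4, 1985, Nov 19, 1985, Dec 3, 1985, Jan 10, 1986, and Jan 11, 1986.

122

Aug 31, 1985 is a Saturday.
The range spans 180 days (inclusive of both endpoints).
180 = 7 × 25 + 5, so there are 25 full weeks plus 5 extra days.
Each full week contributes 5 weekdays (Mon–Fri): 25 × 5 = 125.
The 5 extra days are Saturday, Sunday, Monday, Tuesday, Wednesday — 3 of them qualify.
Total: 125 + 3 = 128.
Holidays: Sep 30, 1985 (Mon); Oct 8, 1985 (Tue); Nov 4, 1985 (Mon); Nov 19, 1985 (Tue); Dec 3, 1985 (Tue); Jan 10, 1986 (Fri); Jan 11, 1986 (Sat).
6 of the 7 holidays fall on weekdays; the rest are weekends and were already excluded.
Business days: 128 − 6 = 122.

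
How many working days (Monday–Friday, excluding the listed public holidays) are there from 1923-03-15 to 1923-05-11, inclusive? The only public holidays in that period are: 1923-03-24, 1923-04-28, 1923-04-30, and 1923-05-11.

40 working days

1923-03-15 is a Thursday.
From 1923-03-15 to 1923-05-11 is 58 days inclusive.
58 = 7 × 8 + 2, so there are 8 full weeks plus 2 extra days.
Each full week contributes 5 weekdays (Mon–Fri): 8 × 5 = 40.
The 2 extra days are Thu, Fri — 2 of them qualify.
Total: 40 + 2 = 42.
Holidays: 1923-03-24 (Sat); 1923-04-28 (Sat); 1923-04-30 (Mon); 1923-05-11 (Fri).
2 of the 4 holidays fall on weekdays; the rest are weekends and were already excluded.
Business days: 42 − 2 = 40.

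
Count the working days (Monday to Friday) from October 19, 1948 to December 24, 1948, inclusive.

49

October 19, 1948 is a Tuesday.
That's 67 days from start to end, counting both.
67 = 7 × 9 + 4, so there are 9 full weeks plus 4 extra days.
Each full week contributes 5 weekdays (Mon–Fri): 9 × 5 = 45.
The 4 extra days are Tue, Wed, Thu, Fri — 4 of them qualify.
Total: 45 + 4 = 49.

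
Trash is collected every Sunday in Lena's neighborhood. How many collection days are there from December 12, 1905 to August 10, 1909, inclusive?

191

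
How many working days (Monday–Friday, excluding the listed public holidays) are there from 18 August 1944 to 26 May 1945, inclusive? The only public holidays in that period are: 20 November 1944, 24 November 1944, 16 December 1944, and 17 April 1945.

18 August 1944 is a Friday.
The range spans 282 days (inclusive of both endpoints).
282 = 7 × 40 + 2, so there are 40 full weeks plus 2 extra days.
Each full week contributes 5 weekdays (Mon–Fri): 40 × 5 = 200.
The 2 extra days are Fri, Sat — 1 of them qualifies.
Total: 200 + 1 = 201.
Holidays: 20 November 1944 (Mon); 24 November 1944 (Fri); 16 December 1944 (Sat); 17 April 1945 (Tue).
3 of the 4 holidays fall on weekdays; the rest are weekends and were already excluded.
Business days: 201 − 3 = 198.

198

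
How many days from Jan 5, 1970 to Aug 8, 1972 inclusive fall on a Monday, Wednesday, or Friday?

Jan 5, 1970 is a Monday.
The range spans 947 days (inclusive of both endpoints).
947 = 7 × 135 + 2, so there are 135 full weeks plus 2 extra days.
Each full week contributes 3 days from the set (Mon, Wed, Fri): 135 × 3 = 405.
The 2 extra days are Monday, Tuesday — 1 of them qualifies.
Total: 405 + 1 = 406.

406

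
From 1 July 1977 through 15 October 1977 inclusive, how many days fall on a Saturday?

1 July 1977 is a Friday.
The range spans 107 days (inclusive of both endpoints).
107 = 7 × 15 + 2, so there are 15 full weeks plus 2 extra days.
Each full week contributes one Saturday: 15 so far.
The 2 extra days are Friday, Saturday — 1 of them qualifies.
Total: 15 + 1 = 16.

16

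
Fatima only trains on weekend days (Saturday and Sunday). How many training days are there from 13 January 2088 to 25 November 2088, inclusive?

90

13 January 2088 is a Tuesday.
The range spans 318 days (inclusive of both endpoints).
318 = 7 × 45 + 3, so there are 45 full weeks plus 3 extra days.
Each full week contributes 2 weekend days (Sat, Sun): 45 × 2 = 90.
The 3 extra days are Tuesday, Wednesday, Thursday — none qualify.
Total: 90 + 0 = 90.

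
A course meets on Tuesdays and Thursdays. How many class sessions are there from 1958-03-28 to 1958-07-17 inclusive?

32

1958-03-28 is a Friday.
That's 112 days from start to end, counting both.
112 = 7 × 16, so the span is exactly 16 full weeks.
Each full week contributes 2 days from the set (Tue, Thu): 16 × 2 = 32.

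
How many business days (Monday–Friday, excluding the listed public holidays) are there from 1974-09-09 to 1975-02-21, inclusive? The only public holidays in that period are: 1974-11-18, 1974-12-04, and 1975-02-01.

1974-09-09 is a Monday.
That's 166 days from start to end, counting both.
166 = 7 × 23 + 5, so there are 23 full weeks plus 5 extra days.
Each full week contributes 5 weekdays (Mon–Fri): 23 × 5 = 115.
The 5 extra days are Mon, Tue, Wed, Thu, Fri — 5 of them qualify.
Total: 115 + 5 = 120.
Holidays: 1974-11-18 (Mon); 1974-12-04 (Wed); 1975-02-01 (Sat).
2 of the 3 holidays fall on weekdays; the rest are weekends and were already excluded.
Business days: 120 − 2 = 118.

118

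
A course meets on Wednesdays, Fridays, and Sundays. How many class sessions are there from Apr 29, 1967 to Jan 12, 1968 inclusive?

Apr 29, 1967 is a Saturday.
That's 259 days from start to end, counting both.
259 = 7 × 37, so the span is exactly 37 full weeks.
Each full week contributes 3 days from the set (Wed, Fri, Sun): 37 × 3 = 111.
Total: 111.

111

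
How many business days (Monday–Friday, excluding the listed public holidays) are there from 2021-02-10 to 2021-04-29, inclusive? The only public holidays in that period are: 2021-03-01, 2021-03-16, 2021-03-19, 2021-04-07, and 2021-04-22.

52

2021-02-10 is a Wednesday.
The range spans 79 days (inclusive of both endpoints).
79 = 7 × 11 + 2, so there are 11 full weeks plus 2 extra days.
Each full week contributes 5 weekdays (Mon–Fri): 11 × 5 = 55.
The 2 extra days are Wednesday, Thursday — 2 of them qualify.
Total: 55 + 2 = 57.
Holidays: 2021-03-01 (Mon); 2021-03-16 (Tue); 2021-03-19 (Fri); 2021-04-07 (Wed); 2021-04-22 (Thu).
All 5 holidays fall on weekdays, so subtract 5.
Business days: 57 − 5 = 52.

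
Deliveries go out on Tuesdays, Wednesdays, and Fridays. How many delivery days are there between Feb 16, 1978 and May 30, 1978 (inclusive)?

Feb 16, 1978 is a Thursday.
That's 104 days from start to end, counting both.
104 = 7 × 14 + 6, so there are 14 full weeks plus 6 extra days.
Each full week contributes 3 days from the set (Tue, Wed, Fri): 14 × 3 = 42.
The 6 extra days are Thu, Fri, Sat, Sun, Mon, Tue — 2 of them qualify.
Total: 42 + 2 = 44.

44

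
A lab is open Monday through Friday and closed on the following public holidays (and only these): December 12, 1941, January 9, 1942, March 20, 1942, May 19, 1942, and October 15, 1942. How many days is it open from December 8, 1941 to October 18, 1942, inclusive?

220 business days

December 8, 1941 is a Monday.
From December 8, 1941 to October 18, 1942 is 315 days inclusive.
315 = 7 × 45, so the span is exactly 45 full weeks.
Each full week contributes 5 weekdays (Mon–Fri): 45 × 5 = 225.
Total: 225.
Holidays: December 12, 1941 (Fri); January 9, 1942 (Fri); March 20, 1942 (Fri); May 19, 1942 (Tue); October 15, 1942 (Thu).
All 5 holidays fall on weekdays, so subtract 5.
Business days: 225 − 5 = 220.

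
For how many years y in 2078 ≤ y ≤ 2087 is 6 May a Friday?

1

Day of week of May 6 in each year:
2078: Fri ✓, 2079: Sat, 2080: Mon, 2081: Tue, 2082: Wed, 2083: Thu, 2084: Sat, 2085: Sun, 2086: Mon, 2087: Tue
Fridays: 2078.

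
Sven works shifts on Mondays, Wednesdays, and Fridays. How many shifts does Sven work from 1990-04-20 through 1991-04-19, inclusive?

1990-04-20 is a Friday.
That's 365 days from start to end, counting both.
365 = 7 × 52 + 1, so there are 52 full weeks plus 1 extra day.
Each full week contributes 3 days from the set (Mon, Wed, Fri): 52 × 3 = 156.
The 1 extra day is Fri — 1 of them qualifies.
Total: 156 + 1 = 157.

157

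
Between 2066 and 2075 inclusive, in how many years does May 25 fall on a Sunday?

1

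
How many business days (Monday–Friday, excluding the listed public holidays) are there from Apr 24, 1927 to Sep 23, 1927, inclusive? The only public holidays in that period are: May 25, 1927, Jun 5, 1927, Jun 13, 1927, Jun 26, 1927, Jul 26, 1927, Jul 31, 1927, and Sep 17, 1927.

107

Apr 24, 1927 is a Sunday.
From Apr 24, 1927 to Sep 23, 1927 is 153 days inclusive.
153 = 7 × 21 + 6, so there are 21 full weeks plus 6 extra days.
Each full week contributes 5 weekdays (Mon–Fri): 21 × 5 = 105.
The 6 extra days are Sunday, Monday, Tuesday, Wednesday, Thursday, Friday — 5 of them qualify.
Total: 105 + 5 = 110.
Holidays: May 25, 1927 (Wed); Jun 5, 1927 (Sun); Jun 13, 1927 (Mon); Jun 26, 1927 (Sun); Jul 26, 1927 (Tue); Jul 31, 1927 (Sun); Sep 17, 1927 (Sat).
3 of the 7 holidays fall on weekdays; the rest are weekends and were already excluded.
Business days: 110 − 3 = 107.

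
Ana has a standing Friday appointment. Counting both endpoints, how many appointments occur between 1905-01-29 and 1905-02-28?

1905-01-29 is a Sunday.
From 1905-01-29 to 1905-02-28 is 31 days inclusive.
31 = 7 × 4 + 3, so there are 4 full weeks plus 3 extra days.
Each full week contributes one Friday: 4 so far.
The 3 extra days are Sun, Mon, Tue — none qualify.
Total: 4 + 0 = 4.

4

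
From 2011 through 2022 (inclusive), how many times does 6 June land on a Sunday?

Day of week of June 6 in each year:
2011: Mon, 2012: Wed, 2013: Thu, 2014: Fri, 2015: Sat, 2016: Mon, 2017: Tue, 2018: Wed, 2019: Thu, 2020: Sat, 2021: Sun ✓, 2022: Mon
Sundays: 2021.

1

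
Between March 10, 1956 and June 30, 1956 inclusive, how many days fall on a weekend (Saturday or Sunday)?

March 10, 1956 is a Saturday.
The range spans 113 days (inclusive of both endpoints).
113 = 7 × 16 + 1, so there are 16 full weeks plus 1 extra day.
Each full week contributes 2 weekend days (Sat, Sun): 16 × 2 = 32.
The 1 extra day is Saturday — 1 of them qualifies.
Total: 32 + 1 = 33.

33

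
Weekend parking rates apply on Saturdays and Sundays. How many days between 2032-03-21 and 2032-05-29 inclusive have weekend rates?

20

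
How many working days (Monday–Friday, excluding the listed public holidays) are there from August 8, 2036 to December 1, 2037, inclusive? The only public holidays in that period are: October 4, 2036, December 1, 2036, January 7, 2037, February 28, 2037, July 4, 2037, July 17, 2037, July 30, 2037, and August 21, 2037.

August 8, 2036 is a Friday.
From August 8, 2036 to December 1, 2037 is 481 days inclusive.
481 = 7 × 68 + 5, so there are 68 full weeks plus 5 extra days.
Each full week contributes 5 weekdays (Mon–Fri): 68 × 5 = 340.
The 5 extra days are Fri, Sat, Sun, Mon, Tue — 3 of them qualify.
Total: 340 + 3 = 343.
Holidays: October 4, 2036 (Sat); December 1, 2036 (Mon); January 7, 2037 (Wed); February 28, 2037 (Sat); July 4, 2037 (Sat); July 17, 2037 (Fri); July 30, 2037 (Thu); August 21, 2037 (Fri).
5 of the 8 holidays fall on weekdays; the rest are weekends and were already excluded.
Business days: 343 − 5 = 338.

338 working days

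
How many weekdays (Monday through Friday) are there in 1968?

1968-01-01 is a Monday.
From 1968-01-01 to 1968-12-31 is 366 days inclusive.
366 = 7 × 52 + 2, so there are 52 full weeks plus 2 extra days.
Each full week contributes 5 weekdays (Mon–Fri): 52 × 5 = 260.
The 2 extra days are Mon, Tue — 2 of them qualify.
Total: 260 + 2 = 262.

262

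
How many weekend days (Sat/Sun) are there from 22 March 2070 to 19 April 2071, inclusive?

114

22 March 2070 is a Saturday.
The range spans 394 days (inclusive of both endpoints).
394 = 7 × 56 + 2, so there are 56 full weeks plus 2 extra days.
Each full week contributes 2 weekend days (Sat, Sun): 56 × 2 = 112.
The 2 extra days are Saturday, Sunday — 2 of them qualify.
Total: 112 + 2 = 114.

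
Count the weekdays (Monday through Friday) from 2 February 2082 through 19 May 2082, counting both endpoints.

2 February 2082 is a Monday.
That's 107 days from start to end, counting both.
107 = 7 × 15 + 2, so there are 15 full weeks plus 2 extra days.
Each full week contributes 5 weekdays (Mon–Fri): 15 × 5 = 75.
The 2 extra days are Monday, Tuesday — 2 of them qualify.
Total: 75 + 2 = 77.

77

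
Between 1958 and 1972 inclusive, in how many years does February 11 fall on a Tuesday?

Day of week of February 11 in each year:
1958: Tue ✓, 1959: Wed, 1960: Thu, 1961: Sat, 1962: Sun, 1963: Mon, 1964: Tue ✓, 1965: Thu, 1966: Fri, 1967: Sat, 1968: Sun, 1969: Tue ✓, 1970: Wed, 1971: Thu, 1972: Fri
Tuesdays: 1958, 1964, 1969.

3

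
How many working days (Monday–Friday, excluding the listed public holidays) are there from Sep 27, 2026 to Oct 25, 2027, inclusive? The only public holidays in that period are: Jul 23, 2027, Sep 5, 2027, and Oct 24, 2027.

280 working days

Sep 27, 2026 is a Sunday.
From Sep 27, 2026 to Oct 25, 2027 is 394 days inclusive.
394 = 7 × 56 + 2, so there are 56 full weeks plus 2 extra days.
Each full week contributes 5 weekdays (Mon–Fri): 56 × 5 = 280.
The 2 extra days are Sun, Mon — 1 of them qualifies.
Total: 280 + 1 = 281.
Holidays: Jul 23, 2027 (Fri); Sep 5, 2027 (Sun); Oct 24, 2027 (Sun).
1 of the 3 holidays fall on weekdays; the rest are weekends and were already excluded.
Business days: 281 − 1 = 280.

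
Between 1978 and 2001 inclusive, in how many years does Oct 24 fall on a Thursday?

3

Day of week of October 24 in each year:
1978: Tue, 1979: Wed, 1980: Fri, 1981: Sat, 1982: Sun, 1983: Mon, 1984: Wed, 1985: Thu ✓, 1986: Fri, 1987: Sat, 1988: Mon, 1989: Tue, 1990: Wed, 1991: Thu ✓, 1992: Sat, 1993: Sun, 1994: Mon, 1995: Tue, 1996: Thu ✓, 1997: Fri, 1998: Sat, 1999: Sun, 2000: Tue, 2001: Wed
Thursdays: 1985, 1991, 1996.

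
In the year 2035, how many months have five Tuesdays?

4

A month has five Tuesdays exactly when Tuesday falls within its first (length − 28) days.
Jan: 31 days, starts Mon → 5 of Mon, Tue, Wed ✓
Feb: 28 days, starts Thu → 5 of (none)
Mar: 31 days, starts Thu → 5 of Thu, Fri, Sat
Apr: 30 days, starts Sun → 5 of Sun, Mon
May: 31 days, starts Tue → 5 of Tue, Wed, Thu ✓
Jun: 30 days, starts Fri → 5 of Fri, Sat
Jul: 31 days, starts Sun → 5 of Sun, Mon, Tue ✓
Aug: 31 days, starts Wed → 5 of Wed, Thu, Fri
Sep: 30 days, starts Sat → 5 of Sat, Sun
Oct: 31 days, starts Mon → 5 of Mon, Tue, Wed ✓
Nov: 30 days, starts Thu → 5 of Thu, Fri
Dec: 31 days, starts Sat → 5 of Sat, Sun, Mon
Months with five Tuesdays: Jan, May, Jul, Oct.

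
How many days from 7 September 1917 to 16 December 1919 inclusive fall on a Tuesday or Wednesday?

237

7 September 1917 is a Friday.
That's 831 days from start to end, counting both.
831 = 7 × 118 + 5, so there are 118 full weeks plus 5 extra days.
Each full week contributes 2 days from the set (Tue, Wed): 118 × 2 = 236.
The 5 extra days are Friday, Saturday, Sunday, Monday, Tuesday — 1 of them qualifies.
Total: 236 + 1 = 237.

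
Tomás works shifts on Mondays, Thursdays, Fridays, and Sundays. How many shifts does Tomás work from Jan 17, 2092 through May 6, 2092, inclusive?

64

Jan 17, 2092 is a Thursday.
That's 111 days from start to end, counting both.
111 = 7 × 15 + 6, so there are 15 full weeks plus 6 extra days.
Each full week contributes 4 days from the set (Mon, Thu, Fri, Sun): 15 × 4 = 60.
The 6 extra days are Thursday, Friday, Saturday, Sunday, Monday, Tuesday — 4 of them qualify.
Total: 60 + 4 = 64.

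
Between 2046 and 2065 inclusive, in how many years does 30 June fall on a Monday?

3

Day of week of June 30 in each year:
2046: Sat, 2047: Sun, 2048: Tue, 2049: Wed, 2050: Thu, 2051: Fri, 2052: Sun, 2053: Mon ✓, 2054: Tue, 2055: Wed, 2056: Fri, 2057: Sat, 2058: Sun, 2059: Mon ✓, 2060: Wed, 2061: Thu, 2062: Fri, 2063: Sat, 2064: Mon ✓, 2065: Tue
Mondays: 2053, 2059, 2064.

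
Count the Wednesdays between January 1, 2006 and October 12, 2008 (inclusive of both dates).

145 Wednesdays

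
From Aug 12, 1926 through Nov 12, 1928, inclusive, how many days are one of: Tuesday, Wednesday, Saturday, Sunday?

Aug 12, 1926 is a Thursday.
The range spans 824 days (inclusive of both endpoints).
824 = 7 × 117 + 5, so there are 117 full weeks plus 5 extra days.
Each full week contributes 4 days from the set (Tue, Wed, Sat, Sun): 117 × 4 = 468.
The 5 extra days are Thu, Fri, Sat, Sun, Mon — 2 of them qualify.
Total: 468 + 2 = 470.

470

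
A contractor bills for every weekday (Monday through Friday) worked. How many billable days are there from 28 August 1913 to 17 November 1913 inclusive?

28 August 1913 is a Thursday.
From 28 August 1913 to 17 November 1913 is 82 days inclusive.
82 = 7 × 11 + 5, so there are 11 full weeks plus 5 extra days.
Each full week contributes 5 weekdays (Mon–Fri): 11 × 5 = 55.
The 5 extra days are Thu, Fri, Sat, Sun, Mon — 3 of them qualify.
Total: 55 + 3 = 58.

58 weekdays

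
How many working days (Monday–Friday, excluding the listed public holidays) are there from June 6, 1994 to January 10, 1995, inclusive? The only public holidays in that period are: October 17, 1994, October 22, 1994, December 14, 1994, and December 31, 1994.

June 6, 1994 is a Monday.
That's 219 days from start to end, counting both.
219 = 7 × 31 + 2, so there are 31 full weeks plus 2 extra days.
Each full week contributes 5 weekdays (Mon–Fri): 31 × 5 = 155.
The 2 extra days are Monday, Tuesday — 2 of them qualify.
Total: 155 + 2 = 157.
Holidays: October 17, 1994 (Mon); October 22, 1994 (Sat); December 14, 1994 (Wed); December 31, 1994 (Sat).
2 of the 4 holidays fall on weekdays; the rest are weekends and were already excluded.
Business days: 157 − 2 = 155.

155 working days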